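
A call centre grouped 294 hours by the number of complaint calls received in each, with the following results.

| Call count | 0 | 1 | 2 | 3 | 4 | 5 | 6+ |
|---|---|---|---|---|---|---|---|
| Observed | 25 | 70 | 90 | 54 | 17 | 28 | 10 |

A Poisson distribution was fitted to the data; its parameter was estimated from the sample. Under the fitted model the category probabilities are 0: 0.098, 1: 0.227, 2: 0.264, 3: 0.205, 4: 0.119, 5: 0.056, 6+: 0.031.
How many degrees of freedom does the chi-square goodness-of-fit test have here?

5

There are k = 7 categories and 1 parameter estimated from the data, so df = 7 − 1 − 1 = 5.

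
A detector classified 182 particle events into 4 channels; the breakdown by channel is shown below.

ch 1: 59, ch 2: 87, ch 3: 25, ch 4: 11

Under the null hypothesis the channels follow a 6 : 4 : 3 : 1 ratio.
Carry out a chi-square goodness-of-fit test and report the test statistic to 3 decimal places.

33.519

Ratio total = 14. Expected counts: 182×6/14 = 78, 182×4/14 = 52, 182×3/14 = 39, 182×1/14 = 13.
ch 1: (59 − 78)²/78 = 361/78 = 4.6282
ch 2: (87 − 52)²/52 = 1225/52 = 23.5577
ch 3: (25 − 39)²/39 = 196/39 = 5.0256
ch 4: (11 − 13)²/13 = 4/13 = 0.3077
Sum = 33.519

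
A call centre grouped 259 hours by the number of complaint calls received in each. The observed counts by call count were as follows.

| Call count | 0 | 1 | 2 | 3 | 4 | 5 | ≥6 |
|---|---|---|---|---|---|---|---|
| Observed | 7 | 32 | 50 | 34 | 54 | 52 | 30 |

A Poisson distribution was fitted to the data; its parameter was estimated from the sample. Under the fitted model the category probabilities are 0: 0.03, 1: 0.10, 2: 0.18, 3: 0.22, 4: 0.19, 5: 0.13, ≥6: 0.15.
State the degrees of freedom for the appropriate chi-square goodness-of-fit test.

There are k = 7 categories and 1 parameter estimated from the data, so df = 7 − 1 − 1 = 5.

5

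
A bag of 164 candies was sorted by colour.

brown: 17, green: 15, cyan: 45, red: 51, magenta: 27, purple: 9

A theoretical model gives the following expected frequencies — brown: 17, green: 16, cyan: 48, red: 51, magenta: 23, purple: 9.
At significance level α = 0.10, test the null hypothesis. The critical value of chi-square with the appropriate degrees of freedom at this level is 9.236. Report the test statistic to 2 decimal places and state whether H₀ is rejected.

χ² = (17−17)²/17 + (15−16)²/16 + (45−48)²/48 + (51−51)²/51 + (27−23)²/23 + (9−9)²/9
   = 0.000 + 0.063 + 0.188 + 0.000 + 0.696 + 0.000
Sum = 0.95
df = 5. Since 0.95 < 9.236, we do not reject H₀.

0.95; do not reject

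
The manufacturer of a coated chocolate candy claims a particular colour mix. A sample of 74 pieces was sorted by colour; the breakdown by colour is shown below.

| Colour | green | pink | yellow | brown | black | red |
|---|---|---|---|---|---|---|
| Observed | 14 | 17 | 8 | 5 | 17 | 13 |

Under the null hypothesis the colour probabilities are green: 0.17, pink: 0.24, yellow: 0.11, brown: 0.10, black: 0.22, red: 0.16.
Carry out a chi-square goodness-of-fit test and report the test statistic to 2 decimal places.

Expected counts E_i = n·p_i: 74×0.17 = 12.58, 74×0.24 = 17.76, 74×0.11 = 8.14, 74×0.10 = 7.4, 74×0.22 = 16.28, 74×0.16 = 11.84.
green: (14 − 12.58)²/12.58 = 2.0164/12.58 = 0.160
pink: (17 − 17.76)²/17.76 = 0.5776/17.76 = 0.033
yellow: (8 − 8.14)²/8.14 = 0.0196/8.14 = 0.002
brown: (5 − 7.4)²/7.4 = 5.76/7.4 = 0.778
black: (17 − 16.28)²/16.28 = 0.5184/16.28 = 0.032
red: (13 − 11.84)²/11.84 = 1.3456/11.84 = 0.114
Sum = 1.12

1.12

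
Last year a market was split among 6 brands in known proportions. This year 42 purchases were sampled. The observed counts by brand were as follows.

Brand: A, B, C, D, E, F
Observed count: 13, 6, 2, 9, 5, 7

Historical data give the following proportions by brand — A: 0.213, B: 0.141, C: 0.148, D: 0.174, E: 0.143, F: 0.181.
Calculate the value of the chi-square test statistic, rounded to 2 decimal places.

Expected counts E_i = n·p_i: 42×0.213 = 8.946, 42×0.141 = 5.922, 42×0.148 = 6.216, 42×0.174 = 7.308, 42×0.143 = 6.006, 42×0.181 = 7.602.
χ² = (13−8.946)²/8.946 + (6−5.922)²/5.922 + (2−6.216)²/6.216 + (9−7.308)²/7.308 + (5−6.006)²/6.006 + (7−7.602)²/7.602
   = 1.837 + 0.001 + 2.860 + 0.392 + 0.169 + 0.048
Sum = 5.31

5.31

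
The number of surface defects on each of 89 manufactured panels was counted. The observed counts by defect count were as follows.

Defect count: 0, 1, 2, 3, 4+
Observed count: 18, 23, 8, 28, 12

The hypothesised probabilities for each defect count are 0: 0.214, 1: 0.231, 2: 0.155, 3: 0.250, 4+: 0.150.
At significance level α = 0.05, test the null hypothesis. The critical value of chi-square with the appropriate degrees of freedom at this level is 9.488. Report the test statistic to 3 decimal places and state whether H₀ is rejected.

Expected counts E_i = n·p_i: 89×0.214 = 19.046, 89×0.231 = 20.559, 89×0.155 = 13.795, 89×0.250 = 22.25, 89×0.150 = 13.35.
0: (18 − 19.046)²/19.046 = 1.094116/19.046 = 0.0574
1: (23 − 20.559)²/20.559 = 5.958481/20.559 = 0.2898
2: (8 − 13.795)²/13.795 = 33.582025/13.795 = 2.4344
3: (28 − 22.25)²/22.25 = 33.0625/22.25 = 1.4860
4+: (12 − 13.35)²/13.35 = 1.8225/13.35 = 0.1365
Sum = 4.404
df = 4. Since 4.404 < 9.488, we do not reject H₀.

4.404; do not reject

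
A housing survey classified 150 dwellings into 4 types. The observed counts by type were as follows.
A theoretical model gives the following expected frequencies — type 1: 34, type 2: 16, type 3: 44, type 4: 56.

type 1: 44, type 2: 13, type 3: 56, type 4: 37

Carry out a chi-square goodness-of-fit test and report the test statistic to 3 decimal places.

13.223

cat         O        E   (O−E)²/E
type 1     44       34     2.9412
type 2     13       16     0.5625
type 3     56       44     3.2727
type 4     37       56     6.4464
Sum = 13.223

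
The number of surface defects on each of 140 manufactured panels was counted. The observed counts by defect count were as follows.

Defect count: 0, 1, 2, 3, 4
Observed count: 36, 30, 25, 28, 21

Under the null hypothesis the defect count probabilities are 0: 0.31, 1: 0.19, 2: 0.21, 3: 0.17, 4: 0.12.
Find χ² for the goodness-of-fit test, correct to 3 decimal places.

Expected counts E_i = n·p_i: 140×0.31 = 43.4, 140×0.19 = 26.6, 140×0.21 = 29.4, 140×0.17 = 23.8, 140×0.12 = 16.8.
cat         O        E   (O−E)²/E
0          36     43.4     1.2618
1          30     26.6     0.4346
2          25     29.4     0.6585
3          28     23.8     0.7412
4          21     16.8     1.0500
Sum = 4.146

4.146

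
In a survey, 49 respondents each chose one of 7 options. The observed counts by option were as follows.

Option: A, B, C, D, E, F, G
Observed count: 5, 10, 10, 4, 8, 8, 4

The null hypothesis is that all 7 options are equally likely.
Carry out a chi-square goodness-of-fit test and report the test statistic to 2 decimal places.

Expected count for each of the 7 categories: 49/7 = 7.
cat         O        E   (O−E)²/E
A           5        7      0.571
B          10        7      1.286
C          10        7      1.286
D           4        7      1.286
E           8        7      0.143
F           8        7      0.143
G           4        7      1.286
Sum = 6.00

6.00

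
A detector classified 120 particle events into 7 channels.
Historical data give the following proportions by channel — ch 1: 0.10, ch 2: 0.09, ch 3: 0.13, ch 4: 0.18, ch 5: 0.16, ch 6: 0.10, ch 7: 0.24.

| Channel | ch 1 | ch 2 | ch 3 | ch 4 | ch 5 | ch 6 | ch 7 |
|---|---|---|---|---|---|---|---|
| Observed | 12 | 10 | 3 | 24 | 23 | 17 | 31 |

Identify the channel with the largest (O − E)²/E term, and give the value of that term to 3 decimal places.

ch 3, 10.177

Expected counts E_i = n·p_i: 120×0.10 = 12, 120×0.09 = 10.8, 120×0.13 = 15.6, 120×0.18 = 21.6, 120×0.16 = 19.2, 120×0.10 = 12, 120×0.24 = 28.8.
χ² = (12−12)²/12 + (10−10.8)²/10.8 + (3−15.6)²/15.6 + (24−21.6)²/21.6 + (23−19.2)²/19.2 + (17−12)²/12 + (31−28.8)²/28.8
   = 0.0000 + 0.0593 + 10.1769 + 0.2667 + 0.7521 + 2.0833 + 0.1681
The largest term is for ch 3: 10.177.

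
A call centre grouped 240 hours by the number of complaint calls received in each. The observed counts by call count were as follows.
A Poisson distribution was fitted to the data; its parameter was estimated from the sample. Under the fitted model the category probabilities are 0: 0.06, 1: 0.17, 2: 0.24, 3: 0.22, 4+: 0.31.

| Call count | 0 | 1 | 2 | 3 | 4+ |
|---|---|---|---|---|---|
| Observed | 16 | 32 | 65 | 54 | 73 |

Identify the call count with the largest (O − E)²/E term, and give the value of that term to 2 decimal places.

Expected counts E_i = n·p_i: 240×0.06 = 14.4, 240×0.17 = 40.8, 240×0.24 = 57.6, 240×0.22 = 52.8, 240×0.31 = 74.4.
0: (16 − 14.4)²/14.4 = 2.56/14.4 = 0.178
1: (32 − 40.8)²/40.8 = 77.44/40.8 = 1.898
2: (65 − 57.6)²/57.6 = 54.76/57.6 = 0.951
3: (54 − 52.8)²/52.8 = 1.44/52.8 = 0.027
4+: (73 − 74.4)²/74.4 = 1.96/74.4 = 0.026
The largest term is for 1: 1.90.

1, 1.90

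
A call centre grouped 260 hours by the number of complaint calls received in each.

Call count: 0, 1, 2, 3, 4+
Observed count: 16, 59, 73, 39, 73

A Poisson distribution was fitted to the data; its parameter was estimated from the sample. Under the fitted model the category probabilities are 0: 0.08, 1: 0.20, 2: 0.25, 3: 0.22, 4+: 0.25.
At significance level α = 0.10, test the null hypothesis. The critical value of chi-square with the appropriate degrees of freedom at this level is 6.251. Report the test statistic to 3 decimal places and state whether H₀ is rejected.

Expected counts E_i = n·p_i: 260×0.08 = 20.8, 260×0.20 = 52, 260×0.25 = 65, 260×0.22 = 57.2, 260×0.25 = 65.
0: (16 − 20.8)²/20.8 = 23.04/20.8 = 1.1077
1: (59 − 52)²/52 = 49/52 = 0.9423
2: (73 − 65)²/65 = 64/65 = 0.9846
3: (39 − 57.2)²/57.2 = 331.24/57.2 = 5.7909
4+: (73 − 65)²/65 = 64/65 = 0.9846
Sum = 9.810
df = 3. Since 9.810 > 6.251, we reject H₀.

9.810; reject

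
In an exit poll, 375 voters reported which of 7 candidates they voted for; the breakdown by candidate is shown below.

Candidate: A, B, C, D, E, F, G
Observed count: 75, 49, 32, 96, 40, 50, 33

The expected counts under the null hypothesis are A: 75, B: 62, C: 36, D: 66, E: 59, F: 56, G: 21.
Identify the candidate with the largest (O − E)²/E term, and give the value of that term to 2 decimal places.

cat         O        E   (O−E)²/E
A          75       75      0.000
B          49       62      2.726
C          32       36      0.444
D          96       66     13.636
E          40       59      6.119
F          50       56      0.643
G          33       21      6.857
The largest term is for D: 13.64.

D, 13.64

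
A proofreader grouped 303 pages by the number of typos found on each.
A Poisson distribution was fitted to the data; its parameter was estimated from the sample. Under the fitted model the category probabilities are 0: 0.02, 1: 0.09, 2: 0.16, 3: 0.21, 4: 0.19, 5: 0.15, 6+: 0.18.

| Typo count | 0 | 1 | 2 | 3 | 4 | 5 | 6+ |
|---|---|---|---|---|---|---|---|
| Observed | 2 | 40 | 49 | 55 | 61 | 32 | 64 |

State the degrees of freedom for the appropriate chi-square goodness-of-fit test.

5

There are k = 7 categories and 1 parameter estimated from the data, so df = 7 − 1 − 1 = 5.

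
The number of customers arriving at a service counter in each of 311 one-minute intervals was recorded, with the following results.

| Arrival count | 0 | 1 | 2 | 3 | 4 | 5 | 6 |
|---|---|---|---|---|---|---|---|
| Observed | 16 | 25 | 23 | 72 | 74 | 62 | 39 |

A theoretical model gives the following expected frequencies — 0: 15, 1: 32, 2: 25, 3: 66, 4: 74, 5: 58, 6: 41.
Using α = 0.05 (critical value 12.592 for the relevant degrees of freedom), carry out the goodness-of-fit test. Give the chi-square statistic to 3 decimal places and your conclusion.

2.677; do not reject

χ² = (16−15)²/15 + (25−32)²/32 + (23−25)²/25 + (72−66)²/66 + (74−74)²/74 + (62−58)²/58 + (39−41)²/41
   = 0.0667 + 1.5313 + 0.1600 + 0.5455 + 0.0000 + 0.2759 + 0.0976
Sum = 2.677
df = 6. Since 2.677 < 12.592, we do not reject H₀.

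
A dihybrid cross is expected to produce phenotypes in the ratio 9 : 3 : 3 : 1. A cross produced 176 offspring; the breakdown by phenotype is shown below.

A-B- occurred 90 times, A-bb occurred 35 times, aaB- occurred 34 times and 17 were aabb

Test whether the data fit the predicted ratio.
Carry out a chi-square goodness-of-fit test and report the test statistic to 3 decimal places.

Ratio total = 16. Expected counts: 176×9/16 = 99, 176×3/16 = 33, 176×3/16 = 33, 176×1/16 = 11.
A-B-: (90 − 99)²/99 = 81/99 = 0.8182
A-bb: (35 − 33)²/33 = 4/33 = 0.1212
aaB-: (34 − 33)²/33 = 1/33 = 0.0303
aabb: (17 − 11)²/11 = 36/11 = 3.2727
Sum = 4.242

4.242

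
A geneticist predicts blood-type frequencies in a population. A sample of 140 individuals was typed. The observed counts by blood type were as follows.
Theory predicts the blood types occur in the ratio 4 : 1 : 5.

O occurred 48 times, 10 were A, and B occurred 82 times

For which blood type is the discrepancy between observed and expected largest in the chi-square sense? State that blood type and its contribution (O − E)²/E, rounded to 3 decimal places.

B, 2.057

Ratio total = 10. Expected counts: 140×4/10 = 56, 140×1/10 = 14, 140×5/10 = 70.
cat         O        E   (O−E)²/E
O          48       56     1.1429
A          10       14     1.1429
B          82       70     2.0571
The largest term is for B: 2.057.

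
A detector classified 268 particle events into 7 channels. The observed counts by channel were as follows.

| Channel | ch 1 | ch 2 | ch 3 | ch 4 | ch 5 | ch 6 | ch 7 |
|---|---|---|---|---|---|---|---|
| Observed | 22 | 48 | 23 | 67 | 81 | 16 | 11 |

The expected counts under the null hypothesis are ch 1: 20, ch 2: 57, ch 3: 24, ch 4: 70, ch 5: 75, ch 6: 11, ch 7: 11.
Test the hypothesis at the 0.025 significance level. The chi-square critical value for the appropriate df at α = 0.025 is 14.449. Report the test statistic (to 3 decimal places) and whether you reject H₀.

4.544; do not reject

ch 1: (22 − 20)²/20 = 4/20 = 0.2000
ch 2: (48 − 57)²/57 = 81/57 = 1.4211
ch 3: (23 − 24)²/24 = 1/24 = 0.0417
ch 4: (67 − 70)²/70 = 9/70 = 0.1286
ch 5: (81 − 75)²/75 = 36/75 = 0.4800
ch 6: (16 − 11)²/11 = 25/11 = 2.2727
ch 7: (11 − 11)²/11 = 0/11 = 0.0000
Sum = 4.544
df = 6. Since 4.544 < 14.449, we do not reject H₀.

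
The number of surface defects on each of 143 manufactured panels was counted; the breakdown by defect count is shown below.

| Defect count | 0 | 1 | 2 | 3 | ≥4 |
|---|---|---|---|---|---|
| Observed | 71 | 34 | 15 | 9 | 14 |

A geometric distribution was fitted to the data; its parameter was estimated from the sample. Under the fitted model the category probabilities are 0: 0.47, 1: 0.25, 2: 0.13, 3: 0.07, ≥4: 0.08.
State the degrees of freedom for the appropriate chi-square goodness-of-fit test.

3

There are k = 5 categories and 1 parameter estimated from the data, so df = 5 − 1 − 1 = 3.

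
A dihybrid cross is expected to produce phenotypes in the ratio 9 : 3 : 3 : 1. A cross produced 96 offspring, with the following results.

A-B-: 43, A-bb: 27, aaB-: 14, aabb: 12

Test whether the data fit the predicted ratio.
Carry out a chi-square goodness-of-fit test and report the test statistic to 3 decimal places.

13.630

Ratio total = 16. Expected counts: 96×9/16 = 54, 96×3/16 = 18, 96×3/16 = 18, 96×1/16 = 6.
A-B-: (43 − 54)²/54 = 121/54 = 2.2407
A-bb: (27 − 18)²/18 = 81/18 = 4.5000
aaB-: (14 − 18)²/18 = 16/18 = 0.8889
aabb: (12 − 6)²/6 = 36/6 = 6.0000
Sum = 13.630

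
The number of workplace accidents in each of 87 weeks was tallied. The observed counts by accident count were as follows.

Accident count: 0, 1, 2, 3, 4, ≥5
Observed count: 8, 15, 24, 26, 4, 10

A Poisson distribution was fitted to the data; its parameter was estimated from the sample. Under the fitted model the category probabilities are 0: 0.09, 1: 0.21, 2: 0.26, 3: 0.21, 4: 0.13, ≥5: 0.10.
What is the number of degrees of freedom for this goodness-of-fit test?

4

There are k = 6 categories and 1 parameter estimated from the data, so df = 6 − 1 − 1 = 4.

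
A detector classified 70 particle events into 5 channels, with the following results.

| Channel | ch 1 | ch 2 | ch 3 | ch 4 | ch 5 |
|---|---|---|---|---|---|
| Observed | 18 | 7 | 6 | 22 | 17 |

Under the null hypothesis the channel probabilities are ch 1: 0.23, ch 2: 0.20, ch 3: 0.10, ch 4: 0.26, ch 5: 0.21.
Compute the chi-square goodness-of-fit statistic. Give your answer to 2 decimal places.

Expected counts E_i = n·p_i: 70×0.23 = 16.1, 70×0.20 = 14, 70×0.10 = 7, 70×0.26 = 18.2, 70×0.21 = 14.7.
cat         O        E   (O−E)²/E
ch 1       18     16.1      0.224
ch 2        7       14      3.500
ch 3        6        7      0.143
ch 4       22     18.2      0.793
ch 5       17     14.7      0.360
Sum = 5.02

5.02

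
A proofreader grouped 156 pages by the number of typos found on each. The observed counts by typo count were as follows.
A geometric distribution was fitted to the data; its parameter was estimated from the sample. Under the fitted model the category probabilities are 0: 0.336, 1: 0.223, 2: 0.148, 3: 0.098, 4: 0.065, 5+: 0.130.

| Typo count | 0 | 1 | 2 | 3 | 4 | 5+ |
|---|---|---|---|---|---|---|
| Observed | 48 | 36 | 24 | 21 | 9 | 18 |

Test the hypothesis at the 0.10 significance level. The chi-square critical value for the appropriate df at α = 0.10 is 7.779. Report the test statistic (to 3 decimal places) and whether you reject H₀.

Expected counts E_i = n·p_i: 156×0.336 = 52.416, 156×0.223 = 34.788, 156×0.148 = 23.088, 156×0.098 = 15.288, 156×0.065 = 10.14, 156×0.130 = 20.28.
cat         O        E   (O−E)²/E
0          48   52.416     0.3720
1          36   34.788     0.0422
2          24   23.088     0.0360
3          21   15.288     2.1342
4           9    10.14     0.1282
5+         18    20.28     0.2563
Sum = 2.969
df = 4. Since 2.969 < 7.779, we do not reject H₀.

2.969; do not reject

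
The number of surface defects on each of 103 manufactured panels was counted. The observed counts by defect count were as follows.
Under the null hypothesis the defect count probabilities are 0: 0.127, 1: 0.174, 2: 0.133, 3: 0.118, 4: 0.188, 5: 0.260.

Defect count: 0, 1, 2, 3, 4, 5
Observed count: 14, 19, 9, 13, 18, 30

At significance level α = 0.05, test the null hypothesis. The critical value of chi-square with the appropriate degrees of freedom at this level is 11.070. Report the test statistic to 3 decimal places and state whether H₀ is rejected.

2.283; do not reject

Expected counts E_i = n·p_i: 103×0.127 = 13.081, 103×0.174 = 17.922, 103×0.133 = 13.699, 103×0.118 = 12.154, 103×0.188 = 19.364, 103×0.260 = 26.78.
χ² = (14−13.081)²/13.081 + (19−17.922)²/17.922 + (9−13.699)²/13.699 + (13−12.154)²/12.154 + (18−19.364)²/19.364 + (30−26.78)²/26.78
   = 0.0646 + 0.0648 + 1.6118 + 0.0589 + 0.0961 + 0.3872
Sum = 2.283
df = 5. Since 2.283 < 11.070, we do not reject H₀.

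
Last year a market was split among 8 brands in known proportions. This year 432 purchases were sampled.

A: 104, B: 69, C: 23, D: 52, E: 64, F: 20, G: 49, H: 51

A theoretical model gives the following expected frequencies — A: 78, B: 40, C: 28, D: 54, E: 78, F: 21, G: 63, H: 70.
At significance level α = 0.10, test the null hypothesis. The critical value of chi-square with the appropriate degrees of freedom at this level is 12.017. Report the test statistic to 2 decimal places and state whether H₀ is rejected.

χ² = (104−78)²/78 + (69−40)²/40 + (23−28)²/28 + (52−54)²/54 + (64−78)²/78 + (20−21)²/21 + (49−63)²/63 + (51−70)²/70
   = 8.667 + 21.025 + 0.893 + 0.074 + 2.513 + 0.048 + 3.111 + 5.157
Sum = 41.49
df = 7. Since 41.49 > 12.017, we reject H₀.

41.49; reject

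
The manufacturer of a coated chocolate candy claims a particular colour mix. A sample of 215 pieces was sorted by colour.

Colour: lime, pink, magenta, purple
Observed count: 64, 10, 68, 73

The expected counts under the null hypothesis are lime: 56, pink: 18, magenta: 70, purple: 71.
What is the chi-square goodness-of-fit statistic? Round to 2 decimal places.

χ² = (64−56)²/56 + (10−18)²/18 + (68−70)²/70 + (73−71)²/71
   = 1.143 + 3.556 + 0.057 + 0.056
Sum = 4.81

4.81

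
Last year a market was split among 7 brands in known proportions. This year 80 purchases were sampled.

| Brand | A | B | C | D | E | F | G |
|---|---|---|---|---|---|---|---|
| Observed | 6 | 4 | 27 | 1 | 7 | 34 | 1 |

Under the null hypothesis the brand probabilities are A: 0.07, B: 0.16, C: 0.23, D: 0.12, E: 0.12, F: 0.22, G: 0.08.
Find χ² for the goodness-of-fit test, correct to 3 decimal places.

38.345

Expected counts E_i = n·p_i: 80×0.07 = 5.6, 80×0.16 = 12.8, 80×0.23 = 18.4, 80×0.12 = 9.6, 80×0.12 = 9.6, 80×0.22 = 17.6, 80×0.08 = 6.4.
A: (6 − 5.6)²/5.6 = 0.16/5.6 = 0.0286
B: (4 − 12.8)²/12.8 = 77.44/12.8 = 6.0500
C: (27 − 18.4)²/18.4 = 73.96/18.4 = 4.0196
D: (1 − 9.6)²/9.6 = 73.96/9.6 = 7.7042
E: (7 − 9.6)²/9.6 = 6.76/9.6 = 0.7042
F: (34 − 17.6)²/17.6 = 268.96/17.6 = 15.2818
G: (1 − 6.4)²/6.4 = 29.16/6.4 = 4.5563
Sum = 38.345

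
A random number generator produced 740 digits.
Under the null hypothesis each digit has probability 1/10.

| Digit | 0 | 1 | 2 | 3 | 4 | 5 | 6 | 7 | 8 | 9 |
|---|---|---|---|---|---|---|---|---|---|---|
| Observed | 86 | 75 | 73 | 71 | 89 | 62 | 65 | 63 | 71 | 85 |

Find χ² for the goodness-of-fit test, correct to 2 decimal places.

11.57

Under H₀ each category has probability 1/10, so each expected count is 740/10 = 74.
cat         O        E   (O−E)²/E
0          86       74      1.946
1          75       74      0.014
2          73       74      0.014
3          71       74      0.122
4          89       74      3.041
5          62       74      1.946
6          65       74      1.095
7          63       74      1.635
8          71       74      0.122
9          85       74      1.635
Sum = 11.57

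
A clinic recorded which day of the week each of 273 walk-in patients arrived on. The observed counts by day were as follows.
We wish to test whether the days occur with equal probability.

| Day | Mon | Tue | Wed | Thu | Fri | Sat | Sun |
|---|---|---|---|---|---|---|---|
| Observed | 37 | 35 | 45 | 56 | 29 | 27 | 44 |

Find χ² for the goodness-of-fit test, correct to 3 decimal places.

Under H₀ each category has probability 1/7, so each expected count is 273/7 = 39.
χ² = (37−39)²/39 + (35−39)²/39 + (45−39)²/39 + (56−39)²/39 + (29−39)²/39 + (27−39)²/39 + (44−39)²/39
   = 0.1026 + 0.4103 + 0.9231 + 7.4103 + 2.5641 + 3.6923 + 0.6410
Sum = 15.744

15.744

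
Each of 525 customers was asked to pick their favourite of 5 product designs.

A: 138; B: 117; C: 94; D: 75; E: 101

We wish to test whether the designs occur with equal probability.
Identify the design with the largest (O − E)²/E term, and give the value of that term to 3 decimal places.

Expected count for each of the 5 categories: 525/5 = 105.
A: (138 − 105)²/105 = 1089/105 = 10.3714
B: (117 − 105)²/105 = 144/105 = 1.3714
C: (94 − 105)²/105 = 121/105 = 1.1524
D: (75 − 105)²/105 = 900/105 = 8.5714
E: (101 − 105)²/105 = 16/105 = 0.1524
The largest term is for A: 10.371.

A, 10.371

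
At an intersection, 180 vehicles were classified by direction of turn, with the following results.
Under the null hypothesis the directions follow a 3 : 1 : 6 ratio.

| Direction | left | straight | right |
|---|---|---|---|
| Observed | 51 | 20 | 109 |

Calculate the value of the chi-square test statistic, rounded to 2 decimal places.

Ratio total = 10. Expected counts: 180×3/10 = 54, 180×1/10 = 18, 180×6/10 = 108.
cat           O        E   (O−E)²/E
left         51       54      0.167
straight     20       18      0.222
right       109      108      0.009
Sum = 0.40

0.40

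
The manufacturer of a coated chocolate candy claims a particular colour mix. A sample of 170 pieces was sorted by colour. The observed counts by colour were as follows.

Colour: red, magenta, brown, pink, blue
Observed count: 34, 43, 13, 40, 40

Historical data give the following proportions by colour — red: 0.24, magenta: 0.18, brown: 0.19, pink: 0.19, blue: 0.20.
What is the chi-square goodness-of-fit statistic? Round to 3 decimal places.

Expected counts E_i = n·p_i: 170×0.24 = 40.8, 170×0.18 = 30.6, 170×0.19 = 32.3, 170×0.19 = 32.3, 170×0.20 = 34.
χ² = (34−40.8)²/40.8 + (43−30.6)²/30.6 + (13−32.3)²/32.3 + (40−32.3)²/32.3 + (40−34)²/34
   = 1.1333 + 5.0248 + 11.5322 + 1.8356 + 1.0588
Sum = 20.585

20.585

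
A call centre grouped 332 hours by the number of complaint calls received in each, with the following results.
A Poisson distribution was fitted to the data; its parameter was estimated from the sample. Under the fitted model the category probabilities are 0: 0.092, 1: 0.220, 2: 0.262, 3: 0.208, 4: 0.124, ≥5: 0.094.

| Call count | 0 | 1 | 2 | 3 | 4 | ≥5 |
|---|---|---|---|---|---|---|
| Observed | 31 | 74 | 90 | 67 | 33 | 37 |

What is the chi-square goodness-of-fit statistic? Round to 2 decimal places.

2.88

Expected counts E_i = n·p_i: 332×0.092 = 30.544, 332×0.220 = 73.04, 332×0.262 = 86.984, 332×0.208 = 69.056, 332×0.124 = 41.168, 332×0.094 = 31.208.
cat         O        E   (O−E)²/E
0          31   30.544      0.007
1          74    73.04      0.013
2          90   86.984      0.105
3          67   69.056      0.061
4          33   41.168      1.621
≥5         37   31.208      1.075
Sum = 2.88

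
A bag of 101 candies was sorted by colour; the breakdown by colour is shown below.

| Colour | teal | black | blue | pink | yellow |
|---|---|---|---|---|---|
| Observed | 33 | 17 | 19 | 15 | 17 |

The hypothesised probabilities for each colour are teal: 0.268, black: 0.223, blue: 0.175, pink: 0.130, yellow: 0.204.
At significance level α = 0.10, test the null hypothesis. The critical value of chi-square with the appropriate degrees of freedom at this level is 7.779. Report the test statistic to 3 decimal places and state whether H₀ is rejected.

Expected counts E_i = n·p_i: 101×0.268 = 27.068, 101×0.223 = 22.523, 101×0.175 = 17.675, 101×0.130 = 13.13, 101×0.204 = 20.604.
cat         O        E   (O−E)²/E
teal       33   27.068     1.3000
black      17   22.523     1.3543
blue       19   17.675     0.0993
pink       15    13.13     0.2663
yellow     17   20.604     0.6304
Sum = 3.650
df = 4. Since 3.650 < 7.779, we do not reject H₀.

3.650; do not reject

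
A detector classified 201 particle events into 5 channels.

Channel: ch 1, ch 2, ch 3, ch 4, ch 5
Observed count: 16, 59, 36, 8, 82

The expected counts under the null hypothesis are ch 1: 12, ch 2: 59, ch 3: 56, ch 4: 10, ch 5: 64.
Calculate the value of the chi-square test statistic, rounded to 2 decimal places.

cat         O        E   (O−E)²/E
ch 1       16       12      1.333
ch 2       59       59      0.000
ch 3       36       56      7.143
ch 4        8       10      0.400
ch 5       82       64      5.063
Sum = 13.94

13.94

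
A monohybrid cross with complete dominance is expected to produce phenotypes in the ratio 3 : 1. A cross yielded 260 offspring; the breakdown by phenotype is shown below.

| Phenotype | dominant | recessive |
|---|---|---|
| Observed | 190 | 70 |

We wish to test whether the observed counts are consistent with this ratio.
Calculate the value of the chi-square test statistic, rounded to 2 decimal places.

Ratio total = 4. Expected counts: 260×3/4 = 195, 260×1/4 = 65.
dominant: (190 − 195)²/195 = 25/195 = 0.128
recessive: (70 − 65)²/65 = 25/65 = 0.385
Sum = 0.51

0.51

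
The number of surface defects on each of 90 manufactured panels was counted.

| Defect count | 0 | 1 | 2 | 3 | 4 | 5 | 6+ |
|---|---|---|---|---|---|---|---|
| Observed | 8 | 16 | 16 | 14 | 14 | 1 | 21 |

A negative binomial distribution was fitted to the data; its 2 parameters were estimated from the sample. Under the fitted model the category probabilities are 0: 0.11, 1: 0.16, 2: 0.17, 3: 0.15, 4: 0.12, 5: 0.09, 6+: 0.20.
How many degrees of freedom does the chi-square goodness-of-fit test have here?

4

There are k = 7 categories and 2 parameters estimated from the data, so df = 7 − 1 − 2 = 4.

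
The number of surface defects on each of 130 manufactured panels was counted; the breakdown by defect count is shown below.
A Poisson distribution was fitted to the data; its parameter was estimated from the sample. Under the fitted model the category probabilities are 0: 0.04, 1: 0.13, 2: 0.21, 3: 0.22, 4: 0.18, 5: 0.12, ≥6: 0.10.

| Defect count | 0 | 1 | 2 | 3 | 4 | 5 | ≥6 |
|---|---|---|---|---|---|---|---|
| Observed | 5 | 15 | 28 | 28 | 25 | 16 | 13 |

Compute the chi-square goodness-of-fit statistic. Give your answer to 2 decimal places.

0.37

Expected counts E_i = n·p_i: 130×0.04 = 5.2, 130×0.13 = 16.9, 130×0.21 = 27.3, 130×0.22 = 28.6, 130×0.18 = 23.4, 130×0.12 = 15.6, 130×0.10 = 13.
cat         O        E   (O−E)²/E
0           5      5.2      0.008
1          15     16.9      0.214
2          28     27.3      0.018
3          28     28.6      0.013
4          25     23.4      0.109
5          16     15.6      0.010
≥6         13       13      0.000
Sum = 0.37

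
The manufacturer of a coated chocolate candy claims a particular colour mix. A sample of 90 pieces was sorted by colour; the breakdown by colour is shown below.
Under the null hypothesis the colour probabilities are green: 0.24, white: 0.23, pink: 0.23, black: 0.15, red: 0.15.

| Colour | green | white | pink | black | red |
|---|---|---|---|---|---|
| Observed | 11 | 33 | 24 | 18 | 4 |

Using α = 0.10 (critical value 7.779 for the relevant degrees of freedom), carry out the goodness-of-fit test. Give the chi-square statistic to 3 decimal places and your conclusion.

Expected counts E_i = n·p_i: 90×0.24 = 21.6, 90×0.23 = 20.7, 90×0.23 = 20.7, 90×0.15 = 13.5, 90×0.15 = 13.5.
green: (11 − 21.6)²/21.6 = 112.36/21.6 = 5.2019
white: (33 − 20.7)²/20.7 = 151.29/20.7 = 7.3087
pink: (24 − 20.7)²/20.7 = 10.89/20.7 = 0.5261
black: (18 − 13.5)²/13.5 = 20.25/13.5 = 1.5000
red: (4 − 13.5)²/13.5 = 90.25/13.5 = 6.6852
Sum = 21.222
df = 4. Since 21.222 > 7.779, we reject H₀.

21.222; reject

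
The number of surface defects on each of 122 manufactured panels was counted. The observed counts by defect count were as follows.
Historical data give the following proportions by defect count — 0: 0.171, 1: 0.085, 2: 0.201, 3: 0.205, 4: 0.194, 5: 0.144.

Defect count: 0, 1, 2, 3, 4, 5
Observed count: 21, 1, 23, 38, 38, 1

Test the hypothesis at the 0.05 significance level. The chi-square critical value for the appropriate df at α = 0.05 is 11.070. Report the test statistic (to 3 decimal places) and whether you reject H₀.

Expected counts E_i = n·p_i: 122×0.171 = 20.862, 122×0.085 = 10.37, 122×0.201 = 24.522, 122×0.205 = 25.01, 122×0.194 = 23.668, 122×0.144 = 17.568.
χ² = (21−20.862)²/20.862 + (1−10.37)²/10.37 + (23−24.522)²/24.522 + (38−25.01)²/25.01 + (38−23.668)²/23.668 + (1−17.568)²/17.568
   = 0.0009 + 8.4664 + 0.0945 + 6.7469 + 8.6786 + 15.6249
Sum = 39.612
df = 5. Since 39.612 > 11.070, we reject H₀.

39.612; reject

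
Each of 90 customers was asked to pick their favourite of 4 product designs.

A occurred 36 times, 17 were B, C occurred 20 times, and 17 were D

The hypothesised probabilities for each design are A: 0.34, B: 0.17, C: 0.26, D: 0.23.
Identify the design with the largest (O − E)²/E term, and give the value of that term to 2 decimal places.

Expected counts E_i = n·p_i: 90×0.34 = 30.6, 90×0.17 = 15.3, 90×0.26 = 23.4, 90×0.23 = 20.7.
χ² = (36−30.6)²/30.6 + (17−15.3)²/15.3 + (20−23.4)²/23.4 + (17−20.7)²/20.7
   = 0.953 + 0.189 + 0.494 + 0.661
The largest term is for A: 0.95.

A, 0.95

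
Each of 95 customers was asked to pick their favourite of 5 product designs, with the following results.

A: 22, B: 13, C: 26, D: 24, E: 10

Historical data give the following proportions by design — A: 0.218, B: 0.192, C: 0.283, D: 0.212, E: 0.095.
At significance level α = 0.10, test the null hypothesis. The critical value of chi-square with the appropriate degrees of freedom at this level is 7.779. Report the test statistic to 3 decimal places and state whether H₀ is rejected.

2.460; do not reject

Expected counts E_i = n·p_i: 95×0.218 = 20.71, 95×0.192 = 18.24, 95×0.283 = 26.885, 95×0.212 = 20.14, 95×0.095 = 9.025.
A: (22 − 20.71)²/20.71 = 1.6641/20.71 = 0.0804
B: (13 − 18.24)²/18.24 = 27.4576/18.24 = 1.5054
C: (26 − 26.885)²/26.885 = 0.783225/26.885 = 0.0291
D: (24 − 20.14)²/20.14 = 14.8996/20.14 = 0.7398
E: (10 − 9.025)²/9.025 = 0.950625/9.025 = 0.1053
Sum = 2.460
df = 4. Since 2.460 < 7.779, we do not reject H₀.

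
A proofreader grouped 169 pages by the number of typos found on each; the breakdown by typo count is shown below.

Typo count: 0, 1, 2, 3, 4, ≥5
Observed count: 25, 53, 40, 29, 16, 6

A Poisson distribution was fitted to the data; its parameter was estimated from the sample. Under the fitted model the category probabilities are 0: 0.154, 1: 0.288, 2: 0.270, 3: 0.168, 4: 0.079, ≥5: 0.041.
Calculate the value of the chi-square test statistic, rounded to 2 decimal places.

1.78

Expected counts E_i = n·p_i: 169×0.154 = 26.026, 169×0.288 = 48.672, 169×0.270 = 45.63, 169×0.168 = 28.392, 169×0.079 = 13.351, 169×0.041 = 6.929.
χ² = (25−26.026)²/26.026 + (53−48.672)²/48.672 + (40−45.63)²/45.63 + (29−28.392)²/28.392 + (16−13.351)²/13.351 + (6−6.929)²/6.929
   = 0.040 + 0.385 + 0.695 + 0.013 + 0.526 + 0.125
Sum = 1.78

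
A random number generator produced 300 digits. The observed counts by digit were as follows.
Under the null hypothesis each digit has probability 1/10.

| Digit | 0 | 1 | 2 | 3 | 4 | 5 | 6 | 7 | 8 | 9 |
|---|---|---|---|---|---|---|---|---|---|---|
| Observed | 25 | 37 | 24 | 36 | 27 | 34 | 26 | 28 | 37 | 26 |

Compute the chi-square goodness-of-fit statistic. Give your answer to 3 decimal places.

Under H₀ each category has probability 1/10, so each expected count is 300/10 = 30.
χ² = (25−30)²/30 + (37−30)²/30 + (24−30)²/30 + (36−30)²/30 + (27−30)²/30 + (34−30)²/30 + (26−30)²/30 + (28−30)²/30 + (37−30)²/30 + (26−30)²/30
   = 0.8333 + 1.6333 + 1.2000 + 1.2000 + 0.3000 + 0.5333 + 0.5333 + 0.1333 + 1.6333 + 0.5333
Sum = 8.533

8.533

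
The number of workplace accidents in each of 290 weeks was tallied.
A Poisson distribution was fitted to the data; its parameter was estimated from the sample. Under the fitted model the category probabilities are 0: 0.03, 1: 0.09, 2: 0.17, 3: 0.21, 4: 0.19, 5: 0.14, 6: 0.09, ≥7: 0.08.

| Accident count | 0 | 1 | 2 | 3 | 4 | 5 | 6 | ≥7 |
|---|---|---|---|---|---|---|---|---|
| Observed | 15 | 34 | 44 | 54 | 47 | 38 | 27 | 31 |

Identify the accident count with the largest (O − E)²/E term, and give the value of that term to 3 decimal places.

Expected counts E_i = n·p_i: 290×0.03 = 8.7, 290×0.09 = 26.1, 290×0.17 = 49.3, 290×0.21 = 60.9, 290×0.19 = 55.1, 290×0.14 = 40.6, 290×0.09 = 26.1, 290×0.08 = 23.2.
χ² = (15−8.7)²/8.7 + (34−26.1)²/26.1 + (44−49.3)²/49.3 + (54−60.9)²/60.9 + (47−55.1)²/55.1 + (38−40.6)²/40.6 + (27−26.1)²/26.1 + (31−23.2)²/23.2
   = 4.5621 + 2.3912 + 0.5698 + 0.7818 + 1.1907 + 0.1665 + 0.0310 + 2.6224
The largest term is for 0: 4.562.

0, 4.562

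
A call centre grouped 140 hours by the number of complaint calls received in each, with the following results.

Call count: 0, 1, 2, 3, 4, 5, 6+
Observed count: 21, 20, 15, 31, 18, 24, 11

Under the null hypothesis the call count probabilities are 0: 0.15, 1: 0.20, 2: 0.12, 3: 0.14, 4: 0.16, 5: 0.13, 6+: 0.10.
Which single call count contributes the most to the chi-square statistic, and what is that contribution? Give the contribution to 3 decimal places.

Expected counts E_i = n·p_i: 140×0.15 = 21, 140×0.20 = 28, 140×0.12 = 16.8, 140×0.14 = 19.6, 140×0.16 = 22.4, 140×0.13 = 18.2, 140×0.10 = 14.
χ² = (21−21)²/21 + (20−28)²/28 + (15−16.8)²/16.8 + (31−19.6)²/19.6 + (18−22.4)²/22.4 + (24−18.2)²/18.2 + (11−14)²/14
   = 0.0000 + 2.2857 + 0.1929 + 6.6306 + 0.8643 + 1.8484 + 0.6429
The largest term is for 3: 6.631.

3, 6.631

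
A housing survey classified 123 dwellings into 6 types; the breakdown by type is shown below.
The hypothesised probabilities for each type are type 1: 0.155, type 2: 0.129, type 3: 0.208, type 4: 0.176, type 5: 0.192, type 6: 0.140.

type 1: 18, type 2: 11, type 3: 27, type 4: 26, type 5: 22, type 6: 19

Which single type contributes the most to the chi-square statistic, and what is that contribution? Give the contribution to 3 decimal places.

type 2, 1.493

Expected counts E_i = n·p_i: 123×0.155 = 19.065, 123×0.129 = 15.867, 123×0.208 = 25.584, 123×0.176 = 21.648, 123×0.192 = 23.616, 123×0.140 = 17.22.
type 1: (18 − 19.065)²/19.065 = 1.134225/19.065 = 0.0595
type 2: (11 − 15.867)²/15.867 = 23.687689/15.867 = 1.4929
type 3: (27 − 25.584)²/25.584 = 2.005056/25.584 = 0.0784
type 4: (26 − 21.648)²/21.648 = 18.939904/21.648 = 0.8749
type 5: (22 − 23.616)²/23.616 = 2.611456/23.616 = 0.1106
type 6: (19 − 17.22)²/17.22 = 3.1684/17.22 = 0.1840
The largest term is for type 2: 1.493.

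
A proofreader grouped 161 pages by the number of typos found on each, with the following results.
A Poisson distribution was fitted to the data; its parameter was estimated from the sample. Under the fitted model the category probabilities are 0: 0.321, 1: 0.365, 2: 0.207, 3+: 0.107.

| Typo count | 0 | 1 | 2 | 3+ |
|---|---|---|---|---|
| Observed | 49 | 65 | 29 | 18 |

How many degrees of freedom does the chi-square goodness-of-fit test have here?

2

There are k = 4 categories and 1 parameter estimated from the data, so df = 4 − 1 − 1 = 2.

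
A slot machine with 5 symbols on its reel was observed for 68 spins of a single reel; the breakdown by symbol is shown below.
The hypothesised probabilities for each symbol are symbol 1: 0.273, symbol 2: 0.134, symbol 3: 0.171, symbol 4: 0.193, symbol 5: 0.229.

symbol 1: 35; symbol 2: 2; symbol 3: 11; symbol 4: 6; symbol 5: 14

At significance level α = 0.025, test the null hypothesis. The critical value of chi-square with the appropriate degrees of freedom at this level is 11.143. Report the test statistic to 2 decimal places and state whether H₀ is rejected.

24.16; reject

Expected counts E_i = n·p_i: 68×0.273 = 18.564, 68×0.134 = 9.112, 68×0.171 = 11.628, 68×0.193 = 13.124, 68×0.229 = 15.572.
symbol 1: (35 − 18.564)²/18.564 = 270.142096/18.564 = 14.552
symbol 2: (2 − 9.112)²/9.112 = 50.580544/9.112 = 5.551
symbol 3: (11 − 11.628)²/11.628 = 0.394384/11.628 = 0.034
symbol 4: (6 − 13.124)²/13.124 = 50.751376/13.124 = 3.867
symbol 5: (14 − 15.572)²/15.572 = 2.471184/15.572 = 0.159
Sum = 24.16
df = 4. Since 24.16 > 11.143, we reject H₀.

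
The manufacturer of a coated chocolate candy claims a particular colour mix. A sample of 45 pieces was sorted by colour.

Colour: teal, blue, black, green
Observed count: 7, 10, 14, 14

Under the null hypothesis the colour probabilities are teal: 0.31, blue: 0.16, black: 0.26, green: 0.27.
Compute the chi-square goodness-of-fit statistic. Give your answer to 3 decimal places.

5.285

Expected counts E_i = n·p_i: 45×0.31 = 13.95, 45×0.16 = 7.2, 45×0.26 = 11.7, 45×0.27 = 12.15.
cat         O        E   (O−E)²/E
teal        7    13.95     3.4625
blue       10      7.2     1.0889
black      14     11.7     0.4521
green      14    12.15     0.2817
Sum = 5.285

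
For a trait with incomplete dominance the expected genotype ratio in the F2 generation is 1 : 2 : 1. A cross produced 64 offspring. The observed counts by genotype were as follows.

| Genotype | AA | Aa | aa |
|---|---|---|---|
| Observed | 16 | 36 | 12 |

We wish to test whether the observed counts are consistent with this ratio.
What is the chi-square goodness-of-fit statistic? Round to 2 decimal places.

Ratio total = 4. Expected counts: 64×1/4 = 16, 64×2/4 = 32, 64×1/4 = 16.
χ² = (16−16)²/16 + (36−32)²/32 + (12−16)²/16
   = 0.000 + 0.500 + 1.000
Sum = 1.50

1.50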